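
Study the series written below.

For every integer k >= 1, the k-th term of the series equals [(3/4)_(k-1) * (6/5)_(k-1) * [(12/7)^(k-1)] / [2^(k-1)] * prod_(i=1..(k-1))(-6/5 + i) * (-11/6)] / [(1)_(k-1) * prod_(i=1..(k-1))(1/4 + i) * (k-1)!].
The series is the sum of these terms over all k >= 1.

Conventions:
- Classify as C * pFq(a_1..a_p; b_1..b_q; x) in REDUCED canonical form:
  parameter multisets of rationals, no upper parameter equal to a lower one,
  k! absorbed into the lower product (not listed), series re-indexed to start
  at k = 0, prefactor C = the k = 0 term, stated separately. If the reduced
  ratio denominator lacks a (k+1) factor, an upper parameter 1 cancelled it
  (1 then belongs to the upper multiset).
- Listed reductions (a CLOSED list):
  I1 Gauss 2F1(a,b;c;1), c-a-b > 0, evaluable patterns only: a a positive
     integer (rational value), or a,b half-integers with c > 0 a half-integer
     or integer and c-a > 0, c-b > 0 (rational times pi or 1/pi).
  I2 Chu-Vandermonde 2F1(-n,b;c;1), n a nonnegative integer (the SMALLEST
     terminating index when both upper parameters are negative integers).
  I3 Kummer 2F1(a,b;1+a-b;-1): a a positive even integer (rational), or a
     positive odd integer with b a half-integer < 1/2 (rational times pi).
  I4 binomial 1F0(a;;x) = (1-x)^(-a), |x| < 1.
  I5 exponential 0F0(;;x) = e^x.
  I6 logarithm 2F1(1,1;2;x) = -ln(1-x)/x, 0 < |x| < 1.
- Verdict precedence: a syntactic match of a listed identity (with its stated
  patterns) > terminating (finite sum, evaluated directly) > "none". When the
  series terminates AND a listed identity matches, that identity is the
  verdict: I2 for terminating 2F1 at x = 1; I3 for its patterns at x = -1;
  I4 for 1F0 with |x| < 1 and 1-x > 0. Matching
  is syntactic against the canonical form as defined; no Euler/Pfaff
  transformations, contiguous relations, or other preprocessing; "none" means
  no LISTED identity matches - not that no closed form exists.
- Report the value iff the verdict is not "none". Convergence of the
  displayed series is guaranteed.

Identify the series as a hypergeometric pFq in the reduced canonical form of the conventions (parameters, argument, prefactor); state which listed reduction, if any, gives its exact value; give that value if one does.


At argument 6/7: a 3F2 with upper {-1/5, 3/4, 6/5}, lower {1, 5/4}, scaled by C = -11/6. Verdict: none - at argument 6/7 the multisets {-1/5, 3/4, 6/5} ; {1, 5/4} match no listed identity.

Key step: from the first term -11/6: the lower running product (C = -11/6, x = 6/7) is a rising factorial.
Ratio: r(k) = (6/7) * (k-1/5) (k+3/4) (k+6/5) / [(k+1) (k+5/4) (k+1)] - rational; roots negated = parameters, x = (6/7), C = -11/6.


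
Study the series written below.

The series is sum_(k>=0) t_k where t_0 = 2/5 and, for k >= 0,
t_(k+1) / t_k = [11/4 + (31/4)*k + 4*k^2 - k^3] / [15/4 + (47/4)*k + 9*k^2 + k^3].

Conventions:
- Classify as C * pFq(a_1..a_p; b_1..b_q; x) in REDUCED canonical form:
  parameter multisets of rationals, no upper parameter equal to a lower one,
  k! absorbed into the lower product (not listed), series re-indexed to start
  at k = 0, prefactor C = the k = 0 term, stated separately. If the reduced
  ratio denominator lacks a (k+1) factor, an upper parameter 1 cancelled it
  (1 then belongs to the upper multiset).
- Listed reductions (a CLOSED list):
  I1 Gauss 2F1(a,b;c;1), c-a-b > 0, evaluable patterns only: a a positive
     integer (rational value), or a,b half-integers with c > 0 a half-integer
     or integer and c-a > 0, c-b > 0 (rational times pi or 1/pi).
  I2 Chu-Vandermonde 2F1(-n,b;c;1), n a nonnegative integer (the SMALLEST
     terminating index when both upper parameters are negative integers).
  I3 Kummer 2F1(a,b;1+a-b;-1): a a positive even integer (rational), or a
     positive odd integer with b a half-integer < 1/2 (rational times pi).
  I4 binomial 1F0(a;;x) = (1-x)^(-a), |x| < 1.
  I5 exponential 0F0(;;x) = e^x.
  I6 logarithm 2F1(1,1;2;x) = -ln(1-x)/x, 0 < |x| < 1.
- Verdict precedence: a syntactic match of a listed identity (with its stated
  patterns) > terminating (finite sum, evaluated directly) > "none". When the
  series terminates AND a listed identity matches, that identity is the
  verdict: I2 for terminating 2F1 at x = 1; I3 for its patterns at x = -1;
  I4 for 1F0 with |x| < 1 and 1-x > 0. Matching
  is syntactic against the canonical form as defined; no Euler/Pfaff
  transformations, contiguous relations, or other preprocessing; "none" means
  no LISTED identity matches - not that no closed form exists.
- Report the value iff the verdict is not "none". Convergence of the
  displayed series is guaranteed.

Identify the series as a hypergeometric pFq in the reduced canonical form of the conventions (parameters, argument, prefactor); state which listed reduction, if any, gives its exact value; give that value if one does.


Canonical form: C = 2/5 times 2F1 with upper {-11/2, 1}, lower {15/2}, x = -1. Verdict: the Kummer evaluation I3 fires (x = -1; c = 15/2 equals 1+a-b for upper {-11/2, 1}: listed pattern). Sum: (3003/10240) * pi.

First insight: with t_0 = 2/5, the expanded ratio factors over Q; C = 2/5, x = -1, roots give parameters.
Ratio: r(k) = (-1) * (k-11/2) (k+1) / [(k+15/2) (k+1)] - rational; roots negated = parameters, x = (-1), C = 2/5.


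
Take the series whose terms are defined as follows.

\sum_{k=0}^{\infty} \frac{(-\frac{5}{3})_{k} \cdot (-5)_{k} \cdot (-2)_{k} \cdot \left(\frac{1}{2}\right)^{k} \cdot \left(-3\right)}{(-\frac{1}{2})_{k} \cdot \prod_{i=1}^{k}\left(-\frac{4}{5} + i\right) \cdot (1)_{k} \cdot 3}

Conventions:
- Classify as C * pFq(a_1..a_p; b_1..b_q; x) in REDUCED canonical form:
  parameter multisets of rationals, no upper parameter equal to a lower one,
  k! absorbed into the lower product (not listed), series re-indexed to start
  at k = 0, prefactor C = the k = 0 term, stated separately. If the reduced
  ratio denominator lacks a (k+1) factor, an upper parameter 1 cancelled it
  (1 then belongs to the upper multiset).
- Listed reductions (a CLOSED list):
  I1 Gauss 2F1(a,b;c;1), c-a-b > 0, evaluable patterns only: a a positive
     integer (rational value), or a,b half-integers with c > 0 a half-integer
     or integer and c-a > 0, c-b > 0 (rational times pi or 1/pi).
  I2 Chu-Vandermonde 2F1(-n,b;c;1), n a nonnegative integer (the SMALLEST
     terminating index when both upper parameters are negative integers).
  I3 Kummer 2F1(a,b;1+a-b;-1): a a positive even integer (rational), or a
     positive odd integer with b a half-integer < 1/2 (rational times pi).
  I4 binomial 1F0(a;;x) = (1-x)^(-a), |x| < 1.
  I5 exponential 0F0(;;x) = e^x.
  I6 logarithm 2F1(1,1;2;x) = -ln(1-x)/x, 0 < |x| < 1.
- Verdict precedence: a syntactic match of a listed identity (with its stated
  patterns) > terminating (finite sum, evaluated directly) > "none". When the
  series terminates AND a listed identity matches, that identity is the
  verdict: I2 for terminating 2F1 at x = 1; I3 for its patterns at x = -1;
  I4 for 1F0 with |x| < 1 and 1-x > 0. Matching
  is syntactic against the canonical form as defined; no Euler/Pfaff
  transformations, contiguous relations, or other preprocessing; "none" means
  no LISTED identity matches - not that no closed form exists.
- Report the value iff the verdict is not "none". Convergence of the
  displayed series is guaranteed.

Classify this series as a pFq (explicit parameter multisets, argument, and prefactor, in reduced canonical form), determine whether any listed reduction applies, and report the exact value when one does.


Classification (C = -1): 3F2 with upper {-5, -2, -\frac{5}{3}}, lower {-\frac{1}{2}, \frac{1}{5}}, argument x = \frac{1}{2}. Verdict: terminating - upper parameter -2 makes this a finite sum (last index 2), evaluated exactly. Exact value: \frac{223}{27}.

Structural cue: from the first term -1: the lower running product (C = -1, x = 1/2) is a rising factorial.
Ratio: r(k) = \frac{1}{2} * (k-5) (k-2) (k-\frac{5}{3}) / [(k-\frac{1}{2}) (k+\frac{1}{5}) (k+1)] - rational in k, leading ratio \frac{1}{2}; with t_0 = -1, classification follows.


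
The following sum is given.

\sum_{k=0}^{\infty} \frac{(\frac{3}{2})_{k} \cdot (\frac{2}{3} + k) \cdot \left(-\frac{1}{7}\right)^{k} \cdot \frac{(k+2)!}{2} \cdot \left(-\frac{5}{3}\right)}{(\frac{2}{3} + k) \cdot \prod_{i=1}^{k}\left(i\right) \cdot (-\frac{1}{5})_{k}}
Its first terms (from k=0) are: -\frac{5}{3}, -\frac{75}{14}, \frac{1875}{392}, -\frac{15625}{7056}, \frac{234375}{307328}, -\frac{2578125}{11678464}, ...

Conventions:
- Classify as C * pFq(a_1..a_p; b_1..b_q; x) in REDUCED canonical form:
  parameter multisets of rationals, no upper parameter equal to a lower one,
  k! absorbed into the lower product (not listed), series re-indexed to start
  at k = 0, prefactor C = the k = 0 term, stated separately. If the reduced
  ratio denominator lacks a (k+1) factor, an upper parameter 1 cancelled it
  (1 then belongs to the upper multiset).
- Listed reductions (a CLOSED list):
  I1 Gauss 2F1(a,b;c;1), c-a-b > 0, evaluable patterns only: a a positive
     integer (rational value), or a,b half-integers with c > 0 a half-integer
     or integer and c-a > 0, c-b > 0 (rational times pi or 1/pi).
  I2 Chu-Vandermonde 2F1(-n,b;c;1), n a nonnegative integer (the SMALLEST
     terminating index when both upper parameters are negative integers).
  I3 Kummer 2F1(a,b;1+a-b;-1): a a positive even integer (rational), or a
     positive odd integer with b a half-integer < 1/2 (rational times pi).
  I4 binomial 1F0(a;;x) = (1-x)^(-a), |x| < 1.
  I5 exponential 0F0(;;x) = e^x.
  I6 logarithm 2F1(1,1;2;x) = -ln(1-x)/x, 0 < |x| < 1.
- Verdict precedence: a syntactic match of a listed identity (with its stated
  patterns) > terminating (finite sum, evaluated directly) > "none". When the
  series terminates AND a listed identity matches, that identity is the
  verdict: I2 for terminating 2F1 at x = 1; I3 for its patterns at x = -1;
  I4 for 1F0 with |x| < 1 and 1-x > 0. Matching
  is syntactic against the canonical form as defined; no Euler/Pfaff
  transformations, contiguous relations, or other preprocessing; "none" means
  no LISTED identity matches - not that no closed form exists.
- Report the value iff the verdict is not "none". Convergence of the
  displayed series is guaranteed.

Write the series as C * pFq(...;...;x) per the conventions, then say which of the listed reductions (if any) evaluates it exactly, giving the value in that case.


Reduced: x = -\frac{1}{7}, 2F1, upper = {\frac{3}{2}, 3}, lower = {-\frac{1}{5}}, C = -\frac{5}{3}. Verdict: none - at argument -\frac{1}{7} the multisets {\frac{3}{2}, 3} ; {-\frac{1}{5}} match no listed identity.

The tell: from the first term -\frac{5}{3}: the factorial ratio (C = -5/3) (k+a-1)!/(a-1)! is a rising factorial (a)_k.
Term ratio: r(k) = -\frac{1}{7} * (k+\frac{3}{2}) (k+3) / [(k-\frac{1}{5}) (k+1)] ; factor over Q: parameters, x = -\frac{1}{7}, and C = -\frac{5}{3}.


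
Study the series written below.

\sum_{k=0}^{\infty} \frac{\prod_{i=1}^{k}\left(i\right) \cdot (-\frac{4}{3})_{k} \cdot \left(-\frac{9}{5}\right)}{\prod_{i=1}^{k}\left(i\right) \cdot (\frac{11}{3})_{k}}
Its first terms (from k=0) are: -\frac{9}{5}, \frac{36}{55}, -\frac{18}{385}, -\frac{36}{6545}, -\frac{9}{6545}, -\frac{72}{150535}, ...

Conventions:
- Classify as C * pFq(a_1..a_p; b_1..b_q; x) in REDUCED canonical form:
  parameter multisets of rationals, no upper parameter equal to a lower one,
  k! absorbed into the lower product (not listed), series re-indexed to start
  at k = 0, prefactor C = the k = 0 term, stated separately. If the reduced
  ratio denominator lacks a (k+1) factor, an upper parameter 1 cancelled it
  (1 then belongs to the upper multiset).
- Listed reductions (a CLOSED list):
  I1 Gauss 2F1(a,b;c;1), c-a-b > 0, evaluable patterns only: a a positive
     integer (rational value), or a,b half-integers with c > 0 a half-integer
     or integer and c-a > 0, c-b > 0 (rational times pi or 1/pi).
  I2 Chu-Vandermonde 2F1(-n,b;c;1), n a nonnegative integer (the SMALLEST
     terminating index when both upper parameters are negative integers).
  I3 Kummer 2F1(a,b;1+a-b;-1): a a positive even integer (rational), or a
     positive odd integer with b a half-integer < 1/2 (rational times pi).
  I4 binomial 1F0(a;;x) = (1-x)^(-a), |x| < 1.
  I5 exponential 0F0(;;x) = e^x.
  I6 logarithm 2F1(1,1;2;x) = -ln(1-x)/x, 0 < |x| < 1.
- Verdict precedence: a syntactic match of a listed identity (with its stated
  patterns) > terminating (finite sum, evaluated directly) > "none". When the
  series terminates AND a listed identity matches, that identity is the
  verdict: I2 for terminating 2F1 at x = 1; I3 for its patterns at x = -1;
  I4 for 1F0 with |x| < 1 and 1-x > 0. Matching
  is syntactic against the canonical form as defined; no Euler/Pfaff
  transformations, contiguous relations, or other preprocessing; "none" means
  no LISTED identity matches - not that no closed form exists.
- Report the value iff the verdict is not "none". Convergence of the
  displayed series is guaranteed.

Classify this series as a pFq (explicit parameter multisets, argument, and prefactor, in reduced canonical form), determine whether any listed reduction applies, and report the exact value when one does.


Classification (C = -\frac{9}{5}): 2F1 with upper {-\frac{4}{3}, 1}, lower {\frac{11}{3}}, argument x = 1. Verdict: the Gauss summation I1 matches (x = 1: the Gamma ratio telescopes since c-a-b = 4 > 0 and a = 1 in Z>0). Exact value: -\frac{6}{5}.

The tell: t_0 being -\frac{9}{5}, the product of the first k integers (prefactor -9/5) is k!.
Ratio: r(k) = 1 * (k-\frac{4}{3}) (k+1) / [(k+\frac{11}{3}) (k+1)] - poly over poly, x = 1 from leading terms; C = -\frac{9}{5} at k = 0.


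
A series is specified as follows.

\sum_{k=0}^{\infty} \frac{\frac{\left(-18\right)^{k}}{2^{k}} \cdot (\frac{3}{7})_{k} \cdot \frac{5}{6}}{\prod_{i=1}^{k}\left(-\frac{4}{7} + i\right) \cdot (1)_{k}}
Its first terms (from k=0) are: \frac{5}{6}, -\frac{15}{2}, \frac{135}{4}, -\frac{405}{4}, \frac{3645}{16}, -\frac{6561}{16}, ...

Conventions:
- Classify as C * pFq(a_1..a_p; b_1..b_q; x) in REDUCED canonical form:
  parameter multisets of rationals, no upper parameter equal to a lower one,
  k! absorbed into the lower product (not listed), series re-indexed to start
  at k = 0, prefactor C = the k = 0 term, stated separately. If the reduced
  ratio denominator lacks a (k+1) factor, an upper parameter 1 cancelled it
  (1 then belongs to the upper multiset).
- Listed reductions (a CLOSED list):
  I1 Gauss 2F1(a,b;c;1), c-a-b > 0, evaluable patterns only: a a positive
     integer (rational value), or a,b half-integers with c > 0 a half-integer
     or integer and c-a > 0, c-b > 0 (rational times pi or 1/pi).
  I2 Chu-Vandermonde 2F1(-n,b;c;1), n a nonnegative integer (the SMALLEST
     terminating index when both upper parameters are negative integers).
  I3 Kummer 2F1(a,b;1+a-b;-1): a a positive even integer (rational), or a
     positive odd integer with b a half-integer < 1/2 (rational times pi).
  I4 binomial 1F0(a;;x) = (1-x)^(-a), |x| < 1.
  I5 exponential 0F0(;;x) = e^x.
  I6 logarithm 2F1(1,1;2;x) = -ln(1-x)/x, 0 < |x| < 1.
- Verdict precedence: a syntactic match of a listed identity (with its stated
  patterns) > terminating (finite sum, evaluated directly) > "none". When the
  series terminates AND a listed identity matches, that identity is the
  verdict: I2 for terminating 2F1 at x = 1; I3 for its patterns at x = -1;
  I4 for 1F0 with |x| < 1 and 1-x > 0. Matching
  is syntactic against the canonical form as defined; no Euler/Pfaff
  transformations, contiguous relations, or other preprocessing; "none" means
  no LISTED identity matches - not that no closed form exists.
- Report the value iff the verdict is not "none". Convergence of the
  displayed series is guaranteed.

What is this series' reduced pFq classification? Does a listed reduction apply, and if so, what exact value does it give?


x = -9 here; the reduced form reads 0F0, upper {-}, lower {-}, C = \frac{5}{6}. Verdict: this is the I5 exponential reduction (the 0F0 exponential series at x = -9). Value: \frac{5}{6} \cdot e^{-9}.

Key observation: t_0 being \frac{5}{6}, the parameter 3/7 appears in both the upper and lower lists and cancels.
Consecutive-term ratio: r(k) = -9 * 1 / [(k+1)] - poly over poly, x = -9 from leading terms; C = \frac{5}{6} at k = 0.


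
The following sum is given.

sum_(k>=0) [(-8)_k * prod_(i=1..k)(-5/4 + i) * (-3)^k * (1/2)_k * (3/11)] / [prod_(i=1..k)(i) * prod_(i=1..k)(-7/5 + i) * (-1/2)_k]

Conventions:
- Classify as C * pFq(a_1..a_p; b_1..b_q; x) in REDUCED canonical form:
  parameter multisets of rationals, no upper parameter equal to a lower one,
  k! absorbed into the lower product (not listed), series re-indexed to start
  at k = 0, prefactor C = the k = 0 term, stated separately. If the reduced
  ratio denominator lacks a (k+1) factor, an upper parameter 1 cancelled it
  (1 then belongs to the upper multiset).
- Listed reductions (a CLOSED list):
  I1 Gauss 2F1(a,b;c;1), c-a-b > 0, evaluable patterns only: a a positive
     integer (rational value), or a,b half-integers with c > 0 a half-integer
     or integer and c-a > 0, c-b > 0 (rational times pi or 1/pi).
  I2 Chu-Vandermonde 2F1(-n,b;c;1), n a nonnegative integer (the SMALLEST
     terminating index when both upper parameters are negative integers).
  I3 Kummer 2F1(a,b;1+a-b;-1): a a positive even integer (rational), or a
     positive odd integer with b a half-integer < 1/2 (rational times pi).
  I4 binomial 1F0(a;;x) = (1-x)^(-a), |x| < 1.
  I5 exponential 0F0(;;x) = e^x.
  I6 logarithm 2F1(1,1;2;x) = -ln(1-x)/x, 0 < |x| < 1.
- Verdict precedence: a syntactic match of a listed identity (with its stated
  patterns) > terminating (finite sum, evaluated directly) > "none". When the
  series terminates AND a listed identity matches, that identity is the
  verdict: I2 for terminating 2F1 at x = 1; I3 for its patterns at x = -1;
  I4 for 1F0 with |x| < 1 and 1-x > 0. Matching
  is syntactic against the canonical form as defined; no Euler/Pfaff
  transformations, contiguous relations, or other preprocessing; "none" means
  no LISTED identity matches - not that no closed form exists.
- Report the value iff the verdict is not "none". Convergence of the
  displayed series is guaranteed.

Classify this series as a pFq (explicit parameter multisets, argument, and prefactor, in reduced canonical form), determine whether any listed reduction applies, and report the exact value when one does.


Key observation: t_0 being 3/11, the running product (C = 3/11, x = -3) telescopes to a rising factorial.
Step ratio: r(k) = (-3) * (k-8) (k-1/4) (k+1/2) / [(k-1/2) (k-2/5) (k+1)] - poly over poly, x = (-3) from leading terms; C = 3/11 at k = 0.

Classification (C = 3/11): 3F2 with upper {-8, -1/4, 1/2}, lower {-1/2, -2/5}, argument x = -3. Verdict: terminating. (-8)_k vanishes past k = 8, leaving a 9-term sum, computed directly. Exact value: -5297455055983839/27590131712.


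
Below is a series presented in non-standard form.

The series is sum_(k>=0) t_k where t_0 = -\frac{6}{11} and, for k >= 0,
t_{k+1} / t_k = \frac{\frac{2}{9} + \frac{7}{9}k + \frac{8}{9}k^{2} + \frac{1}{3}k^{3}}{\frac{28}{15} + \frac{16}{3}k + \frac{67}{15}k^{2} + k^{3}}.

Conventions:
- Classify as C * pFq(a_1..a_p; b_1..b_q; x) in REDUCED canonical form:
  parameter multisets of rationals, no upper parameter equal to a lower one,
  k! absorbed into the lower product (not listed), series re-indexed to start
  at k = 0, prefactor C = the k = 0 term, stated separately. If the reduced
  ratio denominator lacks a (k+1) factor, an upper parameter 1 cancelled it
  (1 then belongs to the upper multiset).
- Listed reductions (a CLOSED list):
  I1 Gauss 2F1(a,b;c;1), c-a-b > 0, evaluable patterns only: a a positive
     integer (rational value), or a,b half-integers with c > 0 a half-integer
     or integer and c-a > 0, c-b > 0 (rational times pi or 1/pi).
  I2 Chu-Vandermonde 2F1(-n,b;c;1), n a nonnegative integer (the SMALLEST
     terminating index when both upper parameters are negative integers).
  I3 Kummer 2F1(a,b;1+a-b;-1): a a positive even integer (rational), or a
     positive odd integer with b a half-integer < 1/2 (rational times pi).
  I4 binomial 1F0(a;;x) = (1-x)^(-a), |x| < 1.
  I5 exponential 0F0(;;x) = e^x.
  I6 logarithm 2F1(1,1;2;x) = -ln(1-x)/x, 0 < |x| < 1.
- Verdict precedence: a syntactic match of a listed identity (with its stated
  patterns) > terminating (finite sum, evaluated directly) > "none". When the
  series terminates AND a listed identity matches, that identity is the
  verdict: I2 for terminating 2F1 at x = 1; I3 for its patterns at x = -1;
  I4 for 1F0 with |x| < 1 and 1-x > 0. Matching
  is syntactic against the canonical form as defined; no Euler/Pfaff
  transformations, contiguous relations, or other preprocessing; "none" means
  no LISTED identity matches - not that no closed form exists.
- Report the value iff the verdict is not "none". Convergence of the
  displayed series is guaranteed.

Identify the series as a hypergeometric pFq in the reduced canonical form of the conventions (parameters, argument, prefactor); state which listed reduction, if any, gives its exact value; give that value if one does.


This is -\frac{6}{11} * 2F1(1, 1; \frac{14}{5}; \frac{1}{3}) in reduced canonical form. Verdict: none here - no I1-I6 shape fits x = \frac{1}{3} with lower {\frac{14}{5}}.

Key step: t_0 being -\frac{6}{11}, roots of the ratio polynomials (C = -6/11, x = 1/3) are the negated parameters.
Term ratio: r(k) = \frac{1}{3} * (k+1) (k+1) / [(k+\frac{14}{5}) (k+1)] - rational; roots negated = parameters, x = \frac{1}{3}, C = -\frac{6}{11}.


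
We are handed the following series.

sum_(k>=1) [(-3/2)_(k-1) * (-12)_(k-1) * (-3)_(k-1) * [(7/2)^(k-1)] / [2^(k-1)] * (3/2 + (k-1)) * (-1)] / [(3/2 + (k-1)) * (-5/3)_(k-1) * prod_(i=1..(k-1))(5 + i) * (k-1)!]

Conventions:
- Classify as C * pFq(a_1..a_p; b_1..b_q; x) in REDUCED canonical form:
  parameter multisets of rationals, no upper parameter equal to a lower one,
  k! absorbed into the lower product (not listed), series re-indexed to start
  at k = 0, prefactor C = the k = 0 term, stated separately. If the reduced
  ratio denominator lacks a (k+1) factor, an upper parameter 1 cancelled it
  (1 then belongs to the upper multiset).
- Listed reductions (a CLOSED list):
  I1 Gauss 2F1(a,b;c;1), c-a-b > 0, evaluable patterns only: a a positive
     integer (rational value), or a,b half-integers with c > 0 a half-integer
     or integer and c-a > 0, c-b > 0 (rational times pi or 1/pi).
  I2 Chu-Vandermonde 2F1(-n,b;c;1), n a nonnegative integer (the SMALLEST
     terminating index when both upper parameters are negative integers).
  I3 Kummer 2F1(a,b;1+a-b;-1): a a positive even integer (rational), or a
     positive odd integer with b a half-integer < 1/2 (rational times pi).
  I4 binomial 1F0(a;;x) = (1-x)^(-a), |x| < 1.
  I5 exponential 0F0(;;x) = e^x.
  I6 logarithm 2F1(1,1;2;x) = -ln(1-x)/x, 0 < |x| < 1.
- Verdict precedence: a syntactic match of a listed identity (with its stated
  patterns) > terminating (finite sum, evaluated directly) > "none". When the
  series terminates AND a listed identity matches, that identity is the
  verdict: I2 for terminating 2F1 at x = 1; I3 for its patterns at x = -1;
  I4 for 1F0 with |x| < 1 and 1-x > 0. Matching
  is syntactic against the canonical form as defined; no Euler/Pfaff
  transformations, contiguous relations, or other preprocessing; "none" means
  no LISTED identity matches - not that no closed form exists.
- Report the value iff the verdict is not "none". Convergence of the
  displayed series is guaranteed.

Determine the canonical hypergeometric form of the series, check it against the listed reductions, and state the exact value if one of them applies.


Classification (C = -1): 3F2 with upper {-12, -3, -3/2}, lower {-5/3, 6}, argument x = 7/4. Verdict: terminating at k = 3: the factor (-3)_k kills every later term; summing the 4 survivors is exact. Hence: -524887/10240.

Structural cue: with t_0 = -1, the two k-th powers (C = -1) combine into one argument.
Term ratio: r(k) = (7/4) * (k-12) (k-3) (k-3/2) / [(k-5/3) (k+6) (k+1)] ; factor over Q: parameters, x = (7/4), and C = -1.


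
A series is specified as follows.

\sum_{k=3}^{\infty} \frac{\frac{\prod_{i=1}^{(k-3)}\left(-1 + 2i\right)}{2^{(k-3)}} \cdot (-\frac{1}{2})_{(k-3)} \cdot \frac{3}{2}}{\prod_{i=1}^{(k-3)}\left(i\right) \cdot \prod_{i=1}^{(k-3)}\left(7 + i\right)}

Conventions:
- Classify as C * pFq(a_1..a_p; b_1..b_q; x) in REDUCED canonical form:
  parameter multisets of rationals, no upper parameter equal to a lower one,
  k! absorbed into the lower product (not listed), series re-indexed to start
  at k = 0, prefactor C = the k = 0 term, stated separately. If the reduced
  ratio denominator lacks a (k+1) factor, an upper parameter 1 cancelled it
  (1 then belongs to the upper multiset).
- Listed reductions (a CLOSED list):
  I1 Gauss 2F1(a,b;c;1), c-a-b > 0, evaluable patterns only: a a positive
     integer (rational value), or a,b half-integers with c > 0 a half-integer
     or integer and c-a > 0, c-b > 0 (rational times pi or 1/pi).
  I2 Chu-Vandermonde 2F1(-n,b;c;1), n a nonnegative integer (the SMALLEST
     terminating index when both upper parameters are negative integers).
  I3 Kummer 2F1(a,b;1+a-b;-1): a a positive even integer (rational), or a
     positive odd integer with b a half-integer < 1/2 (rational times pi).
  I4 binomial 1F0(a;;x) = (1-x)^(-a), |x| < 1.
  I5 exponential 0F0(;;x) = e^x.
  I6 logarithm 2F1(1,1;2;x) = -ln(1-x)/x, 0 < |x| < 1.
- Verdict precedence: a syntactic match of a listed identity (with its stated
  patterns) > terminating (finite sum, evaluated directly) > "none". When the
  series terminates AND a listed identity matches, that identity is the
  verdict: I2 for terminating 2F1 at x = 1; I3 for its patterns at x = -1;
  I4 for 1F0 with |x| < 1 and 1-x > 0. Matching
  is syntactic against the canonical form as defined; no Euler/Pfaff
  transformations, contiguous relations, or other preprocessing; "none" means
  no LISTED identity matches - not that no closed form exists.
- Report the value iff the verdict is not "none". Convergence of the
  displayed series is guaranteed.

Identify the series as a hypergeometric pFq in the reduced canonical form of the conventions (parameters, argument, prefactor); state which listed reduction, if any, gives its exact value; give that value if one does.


x = 1 here; the reduced form reads 2F1, upper {-\frac{1}{2}, \frac{1}{2}}, lower {8}, C = \frac{3}{2}. Verdict: the half-integer Gauss pattern (I1) applies (x = 1; upper {-\frac{1}{2}, \frac{1}{2}} half-integers, c = 8 in the evaluable pattern). Hence: \frac{4194304}{920205} / \pi.

Structural cue: t_0 being \frac{3}{2}, the product of the first k integers (C = 3/2, x = 1) is k!.
Adjacent-term ratio: r(k) = 1 * (k-\frac{1}{2}) (k+\frac{1}{2}) / [(k+8) (k+1)] - poly over poly, x = 1 from leading terms; C = \frac{3}{2} at k = 0.


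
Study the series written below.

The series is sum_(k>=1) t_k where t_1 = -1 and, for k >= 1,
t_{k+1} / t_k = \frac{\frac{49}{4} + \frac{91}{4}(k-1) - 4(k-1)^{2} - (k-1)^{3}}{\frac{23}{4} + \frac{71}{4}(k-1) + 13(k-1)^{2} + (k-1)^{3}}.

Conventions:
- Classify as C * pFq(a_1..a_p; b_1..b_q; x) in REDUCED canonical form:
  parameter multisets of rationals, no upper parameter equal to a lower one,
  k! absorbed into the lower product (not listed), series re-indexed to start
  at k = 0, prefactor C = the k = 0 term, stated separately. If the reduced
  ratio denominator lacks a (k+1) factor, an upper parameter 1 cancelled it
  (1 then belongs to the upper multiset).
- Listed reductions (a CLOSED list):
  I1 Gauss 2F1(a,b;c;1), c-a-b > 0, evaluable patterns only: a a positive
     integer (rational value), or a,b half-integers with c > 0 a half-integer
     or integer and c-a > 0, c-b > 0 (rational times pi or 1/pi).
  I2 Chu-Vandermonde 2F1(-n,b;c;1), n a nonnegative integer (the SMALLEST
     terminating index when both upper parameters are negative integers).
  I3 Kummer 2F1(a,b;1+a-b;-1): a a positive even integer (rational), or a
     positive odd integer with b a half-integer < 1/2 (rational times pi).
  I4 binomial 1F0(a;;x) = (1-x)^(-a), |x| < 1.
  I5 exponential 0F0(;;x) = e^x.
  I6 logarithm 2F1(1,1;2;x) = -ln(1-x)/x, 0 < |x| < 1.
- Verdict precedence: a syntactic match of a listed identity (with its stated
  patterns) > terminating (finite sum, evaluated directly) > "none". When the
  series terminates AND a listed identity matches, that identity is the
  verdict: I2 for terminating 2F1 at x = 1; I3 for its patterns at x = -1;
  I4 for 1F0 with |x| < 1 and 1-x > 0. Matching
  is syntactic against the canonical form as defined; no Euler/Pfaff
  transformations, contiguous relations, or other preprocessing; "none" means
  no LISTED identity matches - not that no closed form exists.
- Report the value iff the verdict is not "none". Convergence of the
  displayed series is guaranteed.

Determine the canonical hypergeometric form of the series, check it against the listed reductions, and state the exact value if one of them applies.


Reduced: x = -1, 2F1, upper = {-\frac{7}{2}, 7}, lower = {\frac{23}{2}}, C = -1. Verdict: the Kummer evaluation I3 applies (x = -1; c = \frac{23}{2} equals 1+a-b for upper {-\frac{7}{2}, 7}: listed pattern). Exact value: \left(-\frac{14549535}{8388608}\right) \cdot \pi.

Key observation: t_0 being -1, the expanded ratio factors over Q; prefactor -1, roots give parameters.
Adjacent-term ratio: r(k) = -1 * (k-\frac{7}{2}) (k+7) / [(k+\frac{23}{2}) (k+1)] - rational in k. x = -1; t_0 = -1; negate the roots.


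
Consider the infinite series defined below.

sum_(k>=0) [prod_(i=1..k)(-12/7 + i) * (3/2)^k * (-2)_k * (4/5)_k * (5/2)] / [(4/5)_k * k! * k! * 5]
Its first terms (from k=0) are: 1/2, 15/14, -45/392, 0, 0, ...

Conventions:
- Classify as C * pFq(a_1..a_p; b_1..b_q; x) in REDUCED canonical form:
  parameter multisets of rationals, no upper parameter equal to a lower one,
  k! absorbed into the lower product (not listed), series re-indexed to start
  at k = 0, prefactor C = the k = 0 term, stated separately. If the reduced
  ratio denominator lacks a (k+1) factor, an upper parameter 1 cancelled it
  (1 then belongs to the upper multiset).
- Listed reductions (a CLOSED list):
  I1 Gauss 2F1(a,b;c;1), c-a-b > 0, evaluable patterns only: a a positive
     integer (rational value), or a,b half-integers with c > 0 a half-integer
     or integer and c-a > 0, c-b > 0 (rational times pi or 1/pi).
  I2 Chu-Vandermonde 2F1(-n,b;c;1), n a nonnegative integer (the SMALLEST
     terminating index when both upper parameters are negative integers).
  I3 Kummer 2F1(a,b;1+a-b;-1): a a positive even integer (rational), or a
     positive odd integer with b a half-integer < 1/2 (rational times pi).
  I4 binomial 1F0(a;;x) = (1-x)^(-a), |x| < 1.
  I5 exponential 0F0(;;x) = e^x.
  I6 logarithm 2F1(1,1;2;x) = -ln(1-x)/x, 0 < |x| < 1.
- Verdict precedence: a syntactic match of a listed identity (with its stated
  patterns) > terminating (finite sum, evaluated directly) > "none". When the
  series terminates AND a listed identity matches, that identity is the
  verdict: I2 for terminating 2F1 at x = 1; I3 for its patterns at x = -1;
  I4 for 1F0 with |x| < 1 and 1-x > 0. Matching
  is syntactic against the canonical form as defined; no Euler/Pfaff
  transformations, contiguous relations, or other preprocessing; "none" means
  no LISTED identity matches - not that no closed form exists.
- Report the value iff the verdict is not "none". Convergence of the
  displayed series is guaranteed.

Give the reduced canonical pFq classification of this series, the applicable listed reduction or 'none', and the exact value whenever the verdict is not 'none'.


x = 3/2 here; the reduced form reads 2F1, upper {-2, -5/7}, lower {1}, C = 1/2. Verdict: terminating. (-2)_k vanishes past k = 2, leaving a 3-term sum, computed directly. Its exact value is 571/392.

The tell: from the first term 1/2: the running product (C = 1/2, x = 3/2) telescopes to a rising factorial.
Consecutive-term ratio: r(k) = (3/2) * (k-2) (k-5/7) / [(k+1) (k+1)] - poly over poly, x = (3/2) from leading terms; C = 1/2 at k = 0.


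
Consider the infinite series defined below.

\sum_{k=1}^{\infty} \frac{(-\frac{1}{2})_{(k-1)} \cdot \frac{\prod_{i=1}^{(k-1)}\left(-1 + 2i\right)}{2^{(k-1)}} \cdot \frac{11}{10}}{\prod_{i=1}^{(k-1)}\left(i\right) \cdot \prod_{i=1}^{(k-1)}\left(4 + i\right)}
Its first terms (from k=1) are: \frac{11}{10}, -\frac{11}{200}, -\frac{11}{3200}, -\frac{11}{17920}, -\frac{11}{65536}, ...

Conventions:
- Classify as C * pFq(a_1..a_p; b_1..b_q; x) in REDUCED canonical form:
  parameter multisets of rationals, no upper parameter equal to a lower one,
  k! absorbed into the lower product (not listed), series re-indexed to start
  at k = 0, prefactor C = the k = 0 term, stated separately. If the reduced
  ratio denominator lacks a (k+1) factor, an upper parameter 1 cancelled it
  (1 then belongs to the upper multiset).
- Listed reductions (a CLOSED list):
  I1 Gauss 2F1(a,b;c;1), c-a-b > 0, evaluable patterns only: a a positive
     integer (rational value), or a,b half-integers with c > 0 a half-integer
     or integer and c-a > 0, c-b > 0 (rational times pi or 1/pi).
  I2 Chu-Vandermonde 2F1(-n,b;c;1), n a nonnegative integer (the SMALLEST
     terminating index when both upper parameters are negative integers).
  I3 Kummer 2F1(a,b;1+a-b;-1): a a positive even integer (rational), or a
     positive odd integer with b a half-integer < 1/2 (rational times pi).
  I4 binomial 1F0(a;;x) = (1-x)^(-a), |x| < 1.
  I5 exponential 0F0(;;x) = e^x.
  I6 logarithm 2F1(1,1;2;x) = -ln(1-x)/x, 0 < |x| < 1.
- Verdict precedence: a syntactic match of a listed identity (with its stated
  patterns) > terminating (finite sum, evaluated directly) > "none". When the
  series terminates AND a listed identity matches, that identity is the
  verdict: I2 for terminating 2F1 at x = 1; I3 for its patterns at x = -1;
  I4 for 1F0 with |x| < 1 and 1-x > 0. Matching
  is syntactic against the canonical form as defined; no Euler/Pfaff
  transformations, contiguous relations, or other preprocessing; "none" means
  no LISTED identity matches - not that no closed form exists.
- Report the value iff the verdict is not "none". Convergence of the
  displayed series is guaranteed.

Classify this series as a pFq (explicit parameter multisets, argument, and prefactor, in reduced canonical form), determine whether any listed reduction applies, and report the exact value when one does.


Reduced: x = 1, 2F1, upper = {-\frac{1}{2}, \frac{1}{2}}, lower = {5}, C = \frac{11}{10}. Verdict at x = 1: the half-integer Gauss pattern (I1) matches (x = 1; upper {-\frac{1}{2}, \frac{1}{2}} half-integers, c = 5 in the evaluable pattern). Value: \frac{180224}{55125} / \pi.

Key observation: x = 1 and the odd product 1*3*...*(2k-1) (prefactor 11/10) is 2^k (1/2)_k.
Term ratio: r(k) = 1 * (k-\frac{1}{2}) (k+\frac{1}{2}) / [(k+5) (k+1)] ; factor over Q: parameters, x = 1, and C = \frac{11}{10}.


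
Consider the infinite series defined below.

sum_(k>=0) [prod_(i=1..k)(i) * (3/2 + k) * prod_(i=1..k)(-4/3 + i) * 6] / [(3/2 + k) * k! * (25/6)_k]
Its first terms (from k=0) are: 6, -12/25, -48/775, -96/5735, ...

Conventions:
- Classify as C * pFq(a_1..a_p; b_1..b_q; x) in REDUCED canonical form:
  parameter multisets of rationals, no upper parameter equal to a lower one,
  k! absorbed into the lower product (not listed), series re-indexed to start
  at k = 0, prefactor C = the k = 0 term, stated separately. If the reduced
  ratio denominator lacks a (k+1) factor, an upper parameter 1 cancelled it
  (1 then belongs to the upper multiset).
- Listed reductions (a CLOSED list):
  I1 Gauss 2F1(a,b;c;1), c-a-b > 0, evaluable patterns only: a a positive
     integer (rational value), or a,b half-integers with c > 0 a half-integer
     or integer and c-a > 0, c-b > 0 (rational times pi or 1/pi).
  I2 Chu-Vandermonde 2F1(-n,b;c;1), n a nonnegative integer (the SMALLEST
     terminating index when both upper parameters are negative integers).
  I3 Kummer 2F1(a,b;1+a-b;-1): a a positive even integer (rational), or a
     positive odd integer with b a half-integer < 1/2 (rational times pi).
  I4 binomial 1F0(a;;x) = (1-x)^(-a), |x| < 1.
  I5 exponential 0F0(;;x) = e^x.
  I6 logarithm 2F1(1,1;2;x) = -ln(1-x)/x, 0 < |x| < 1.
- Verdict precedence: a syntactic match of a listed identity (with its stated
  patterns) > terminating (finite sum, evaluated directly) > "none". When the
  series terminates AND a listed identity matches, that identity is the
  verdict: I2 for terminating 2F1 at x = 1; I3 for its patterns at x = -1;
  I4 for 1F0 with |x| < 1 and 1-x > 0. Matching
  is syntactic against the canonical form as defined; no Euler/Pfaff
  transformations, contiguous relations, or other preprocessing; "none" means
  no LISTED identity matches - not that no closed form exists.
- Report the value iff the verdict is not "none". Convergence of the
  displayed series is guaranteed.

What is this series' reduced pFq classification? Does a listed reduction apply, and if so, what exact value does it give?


x = 1 here; the reduced form reads 2F1, upper {-1/3, 1}, lower {25/6}, C = 6. Verdict: Gauss's theorem (I1) fires (x = 1: the Gamma ratio telescopes since c-a-b = 7/2 > 0 and a = 1 in Z>0). Value: 38/7.

First insight: t_0 = 6 here, and the running product (C = 6, x = 1) telescopes to a rising factorial.
Ratio: r(k) = 1 * (k-1/3) (k+1) / [(k+25/6) (k+1)] - rational in k. x = 1; t_0 = 6; negate the roots.


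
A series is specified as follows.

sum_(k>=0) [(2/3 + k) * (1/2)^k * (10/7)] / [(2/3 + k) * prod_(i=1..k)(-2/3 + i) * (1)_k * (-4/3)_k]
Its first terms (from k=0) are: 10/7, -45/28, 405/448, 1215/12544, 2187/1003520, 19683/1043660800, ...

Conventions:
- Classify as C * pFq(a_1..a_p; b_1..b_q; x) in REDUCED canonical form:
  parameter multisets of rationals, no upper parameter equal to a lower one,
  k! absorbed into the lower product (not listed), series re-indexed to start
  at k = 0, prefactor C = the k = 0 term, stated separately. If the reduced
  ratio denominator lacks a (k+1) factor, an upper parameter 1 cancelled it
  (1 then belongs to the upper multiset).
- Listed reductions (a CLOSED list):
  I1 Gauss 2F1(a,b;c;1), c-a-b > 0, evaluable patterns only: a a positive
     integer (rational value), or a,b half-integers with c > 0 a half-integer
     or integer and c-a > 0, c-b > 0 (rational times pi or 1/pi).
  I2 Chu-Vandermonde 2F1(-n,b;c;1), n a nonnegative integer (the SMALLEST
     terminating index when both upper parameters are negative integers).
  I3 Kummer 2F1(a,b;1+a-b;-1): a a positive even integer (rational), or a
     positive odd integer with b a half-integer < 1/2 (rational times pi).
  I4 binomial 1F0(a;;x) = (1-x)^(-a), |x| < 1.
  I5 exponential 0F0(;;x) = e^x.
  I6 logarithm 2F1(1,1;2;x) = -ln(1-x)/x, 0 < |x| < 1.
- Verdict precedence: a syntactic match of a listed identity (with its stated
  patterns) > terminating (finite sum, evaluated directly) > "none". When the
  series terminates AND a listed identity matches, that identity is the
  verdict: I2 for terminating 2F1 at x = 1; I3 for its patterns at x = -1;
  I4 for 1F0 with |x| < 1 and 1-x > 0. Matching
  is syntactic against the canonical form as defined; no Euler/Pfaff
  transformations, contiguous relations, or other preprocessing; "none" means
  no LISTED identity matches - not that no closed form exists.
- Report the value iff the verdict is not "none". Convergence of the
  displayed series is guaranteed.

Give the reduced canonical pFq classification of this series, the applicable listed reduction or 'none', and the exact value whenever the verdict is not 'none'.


Prefactor 10/7, argument 1/2: 0F2 with upper {-} over lower {-4/3, 1/3}. Verdict: no listed reduction: x = 1/2 and upper {-} fail every I1-I6 pattern.

Structural cue: with t_0 = 10/7, the lower running product (C = 10/7, x = 1/2) is a rising factorial.
Adjacent-term ratio: r(k) = (1/2) * 1 / [(k-4/3) (k+1/3) (k+1)] - rational in k. x = (1/2); t_0 = 10/7; negate the roots.


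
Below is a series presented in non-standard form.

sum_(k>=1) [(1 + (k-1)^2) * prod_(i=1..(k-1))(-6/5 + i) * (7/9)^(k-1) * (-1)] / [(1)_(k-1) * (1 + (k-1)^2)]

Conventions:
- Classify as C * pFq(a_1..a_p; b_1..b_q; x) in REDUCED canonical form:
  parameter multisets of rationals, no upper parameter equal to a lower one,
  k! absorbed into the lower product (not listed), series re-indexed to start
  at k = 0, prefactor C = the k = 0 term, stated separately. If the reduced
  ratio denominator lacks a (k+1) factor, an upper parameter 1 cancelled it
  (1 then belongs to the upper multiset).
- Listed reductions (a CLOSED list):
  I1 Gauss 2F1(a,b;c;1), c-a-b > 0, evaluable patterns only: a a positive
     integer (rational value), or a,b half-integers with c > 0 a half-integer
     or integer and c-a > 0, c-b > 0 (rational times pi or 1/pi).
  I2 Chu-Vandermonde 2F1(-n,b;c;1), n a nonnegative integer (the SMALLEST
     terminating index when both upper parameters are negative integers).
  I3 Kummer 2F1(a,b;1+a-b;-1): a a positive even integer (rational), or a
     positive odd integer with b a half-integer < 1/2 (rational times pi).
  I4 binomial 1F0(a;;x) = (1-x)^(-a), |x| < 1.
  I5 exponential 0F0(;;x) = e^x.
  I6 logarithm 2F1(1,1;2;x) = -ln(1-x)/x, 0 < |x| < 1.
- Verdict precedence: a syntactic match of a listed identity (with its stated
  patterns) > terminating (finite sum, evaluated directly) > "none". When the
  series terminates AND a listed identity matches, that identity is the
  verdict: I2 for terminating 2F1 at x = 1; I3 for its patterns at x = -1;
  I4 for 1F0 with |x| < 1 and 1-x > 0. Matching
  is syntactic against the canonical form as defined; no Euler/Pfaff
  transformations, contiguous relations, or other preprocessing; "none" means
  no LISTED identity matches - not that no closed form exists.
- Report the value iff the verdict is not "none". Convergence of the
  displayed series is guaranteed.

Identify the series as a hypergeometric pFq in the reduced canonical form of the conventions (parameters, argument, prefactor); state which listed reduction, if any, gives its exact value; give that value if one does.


The series (x = 7/9) is 1F0: upper {-1/5}, lower {-}, prefactor -1. Verdict: the I4 binomial reduction fires (the 1F0 binomial series: exponent 1/5, x = 7/9). Hence: (-1) * (2/9)^(1/5).

The tell: with t_0 = -1, (1)_k (C = -1, x = 7/9) is k! itself.
Ratio: r(k) = (7/9) * (k-1/5) / [(k+1)] - rational in k, leading ratio (7/9); with t_0 = -1, classification follows.
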